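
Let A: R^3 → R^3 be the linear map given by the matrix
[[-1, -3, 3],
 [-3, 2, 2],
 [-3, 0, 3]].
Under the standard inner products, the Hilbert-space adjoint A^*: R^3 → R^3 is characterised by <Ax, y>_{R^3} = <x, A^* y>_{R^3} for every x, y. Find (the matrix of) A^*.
A^* = A^T =
[[-1, -3, -3],
 [-3, 2, 0],
 [3, 2, 3]]

For real matrices with standard dot products, the defining identity <Ax, y> = <x, A^* y> gives (Ax)^T y = x^T (A^*) y, i.e. x^T A^T y = x^T (A^*) y. Since this holds for all x, y, we must have A^* = A^T. Therefore
A^* =
[[-1, -3, -3],
 [-3, 2, 0],
 [3, 2, 3]].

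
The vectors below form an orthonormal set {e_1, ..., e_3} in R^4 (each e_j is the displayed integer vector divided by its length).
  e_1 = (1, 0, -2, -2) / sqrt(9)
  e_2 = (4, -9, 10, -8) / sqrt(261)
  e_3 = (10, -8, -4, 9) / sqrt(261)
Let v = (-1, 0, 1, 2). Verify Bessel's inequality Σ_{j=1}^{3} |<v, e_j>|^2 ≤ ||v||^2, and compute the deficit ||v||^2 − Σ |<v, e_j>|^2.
Σ |<v, e_j>|^2 = 53/9; ||v||^2 = 6; deficit = 1/9

Write each e_j = u_j / sqrt(<u_j, u_j>) where u_j is the displayed integer vector. Then <v, e_j> = <v, u_j> / sqrt(<u_j, u_j>), so |<v, e_j>|^2 = <v, u_j>^2 / <u_j, u_j>.
Coefficients: <v, e_1> = -7/sqrt(9), <v, e_2> = -10/sqrt(261), <v, e_3> = 4/sqrt(261).
Square and sum: Σ |<v, e_j>|^2 = 53/9.
Compute ||v||^2 = v·v = 6.
Deficit = 6 − 53/9 = 1/9 ≥ 0, confirming Bessel's inequality. (The deficit equals ||v − Σ <v,e_j> e_j||^2, the squared distance from v to span{e_j}.)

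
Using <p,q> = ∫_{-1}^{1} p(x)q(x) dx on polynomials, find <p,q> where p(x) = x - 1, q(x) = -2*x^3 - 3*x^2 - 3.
<p,q> = 36/5

Expand the product: p(x)·q(x) = -2*x^4 - x^3 + 3*x^2 - 3*x + 3.
∫_{-1}^{1} of each monomial x^k gives [2/(k+1) if k even, 0 if k odd]. Integrating term-by-term (or equivalently evaluating the antiderivative F(x) = -2*x^5/5 - x^4/4 + x^3 - 3*x^2/2 + 3*x at the endpoints):
  F(1) − F(−1) = 37/20 − (-107/20) = 36/5.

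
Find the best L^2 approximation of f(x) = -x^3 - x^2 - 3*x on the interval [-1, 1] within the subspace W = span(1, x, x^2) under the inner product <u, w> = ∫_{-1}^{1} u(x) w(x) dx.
g(x) = -x^2 - 18*x/5

The best approximation g ∈ W is the orthogonal projection of f onto W. Writing g = a_0 + a_1 x + a_2 x^2, the coefficients solve the normal equations G · a = b where
  G_{ij} = <φ_i, φ_j> and b_i = <f, φ_i>, with φ_0 = 1, φ_1 = x, φ_2 = x^2.
G =
  [2, 0, 2/3]
  [0, 2/3, 0]
  [2/3, 0, 2/5],
b = (-2/3, -12/5, -2/5).
Solving gives a_0 = 0, a_1 = -18/5, a_2 = -1, so
  g(x) = -x^2 - 18*x/5.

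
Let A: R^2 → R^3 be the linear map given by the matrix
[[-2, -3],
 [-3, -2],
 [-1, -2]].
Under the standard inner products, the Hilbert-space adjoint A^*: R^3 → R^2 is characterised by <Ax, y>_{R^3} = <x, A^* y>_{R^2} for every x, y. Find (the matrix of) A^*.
A^* = A^T =
[[-2, -3, -1],
 [-3, -2, -2]]

For real matrices with standard dot products, the defining identity <Ax, y> = <x, A^* y> gives (Ax)^T y = x^T (A^*) y, i.e. x^T A^T y = x^T (A^*) y. Since this holds for all x, y, we must have A^* = A^T. Therefore
A^* =
[[-2, -3, -1],
 [-3, -2, -2]].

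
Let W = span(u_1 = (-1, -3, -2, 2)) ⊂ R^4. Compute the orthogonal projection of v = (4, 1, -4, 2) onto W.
proj_W(v) = (-5/18, -5/6, -5/9, 5/9)

Set up U = [u_1 | ... | u_1] ∈ R^(4×1). The projector onto W = col(U) is P = U (U^T U)^(-1) U^T.
Compute U^T U =
  [18],
and U^T v = (5).
Solve U^T U · c = U^T v for the coefficients: c = (5/18). The projection is proj_W(v) = U c.
Check: (v - proj_W(v)) · u_1 = 0  (should be 0).
Result: proj_W(v) = (-5/18, -5/6, -5/9, 5/9).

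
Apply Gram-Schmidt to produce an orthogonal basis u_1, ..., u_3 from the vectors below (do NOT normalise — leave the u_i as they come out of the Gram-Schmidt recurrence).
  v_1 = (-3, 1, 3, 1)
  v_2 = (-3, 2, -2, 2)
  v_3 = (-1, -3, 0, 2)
Orthogonal basis:
  u_1 = (-3, 1, 3, 1)
  u_2 = (-39/20, 33/20, -61/20, 33/20)
  u_3 = (-248/371, -1160/371, -93/371, 695/371)

Apply the Gram-Schmidt recurrence
  u_1 = v_1
  u_i = v_i − Σ_{j<i} ((v_i · u_j) / (u_j · u_j)) · u_j.

Step by step this gives:
  u_1 = (-3, 1, 3, 1)
  u_2 = (-39/20, 33/20, -61/20, 33/20)
  u_3 = (-248/371, -1160/371, -93/371, 695/371)

Orthogonality check:
  u_2 · u_1 = 0 (should be 0)
  u_3 · u_1 = 0 (should be 0)
  u_3 · u_2 = 0 (should be 0)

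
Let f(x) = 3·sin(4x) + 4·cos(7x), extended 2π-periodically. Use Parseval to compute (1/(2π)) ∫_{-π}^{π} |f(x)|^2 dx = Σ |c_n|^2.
Σ |c_n|^2 = 25/2

Expand |f|^2 and use orthogonality of {sin(nx), cos(mx)} on [-π, π]:
  ∫_{-π}^{π} sin(nx)^2 dx = π, ∫ cos(mx)^2 dx = π, and cross terms integrate to 0.
So ∫_{-π}^{π} f(x)^2 dx = 3^2 · π + 4^2 · π = (9 + 16)π.
Divide by 2π: (9 + 16)/2 = 25/2.
By Parseval, this equals Σ |c_n|^2.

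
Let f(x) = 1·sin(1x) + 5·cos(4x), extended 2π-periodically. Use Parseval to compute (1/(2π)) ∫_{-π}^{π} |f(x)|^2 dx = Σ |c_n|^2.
Σ |c_n|^2 = 13

Expand |f|^2 and use orthogonality of {sin(nx), cos(mx)} on [-π, π]:
  ∫_{-π}^{π} sin(nx)^2 dx = π, ∫ cos(mx)^2 dx = π, and cross terms integrate to 0.
So ∫_{-π}^{π} f(x)^2 dx = 1^2 · π + 5^2 · π = (1 + 25)π.
Divide by 2π: (1 + 25)/2 = 13.
By Parseval, this equals Σ |c_n|^2.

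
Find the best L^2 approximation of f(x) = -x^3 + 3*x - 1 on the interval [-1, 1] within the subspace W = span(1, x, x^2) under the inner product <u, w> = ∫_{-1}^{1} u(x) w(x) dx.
g(x) = 12*x/5 - 1

The best approximation g ∈ W is the orthogonal projection of f onto W. Writing g = a_0 + a_1 x + a_2 x^2, the coefficients solve the normal equations G · a = b where
  G_{ij} = <φ_i, φ_j> and b_i = <f, φ_i>, with φ_0 = 1, φ_1 = x, φ_2 = x^2.
G =
  [2, 0, 2/3]
  [0, 2/3, 0]
  [2/3, 0, 2/5],
b = (-2, 8/5, -2/3).
Solving gives a_0 = -1, a_1 = 12/5, a_2 = 0, so
  g(x) = 12*x/5 - 1.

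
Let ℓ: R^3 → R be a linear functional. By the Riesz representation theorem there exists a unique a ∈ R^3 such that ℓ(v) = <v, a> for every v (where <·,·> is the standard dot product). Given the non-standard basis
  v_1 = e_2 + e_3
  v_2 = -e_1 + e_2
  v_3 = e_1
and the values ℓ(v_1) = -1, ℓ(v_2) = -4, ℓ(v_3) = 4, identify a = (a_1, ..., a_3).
a = (4, 0, -1)

Write a = (a_1, ..., a_3) in the standard basis. For each basis vector v_i, ℓ(v_i) = <v_i, a> is a linear equation in the a_j's. Collect the n equations into a matrix system V a = ℓ, where row i of V is v_i (expressed in the standard basis). Since V is invertible (lower-triangular with 1s on the diagonal, up to permutation), solve by back-substitution:
  V =
[[0, 1, 1],
 [-1, 1, 0],
 [1, 0, 0]]
  V a = (-1, -4, 4)
Solving gives a = (4, 0, -1).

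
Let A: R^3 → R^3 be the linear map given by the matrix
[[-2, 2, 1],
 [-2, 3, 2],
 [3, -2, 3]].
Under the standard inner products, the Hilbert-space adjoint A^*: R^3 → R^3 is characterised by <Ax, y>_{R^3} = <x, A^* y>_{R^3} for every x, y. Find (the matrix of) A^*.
A^* = A^T =
[[-2, -2, 3],
 [2, 3, -2],
 [1, 2, 3]]

For real matrices with standard dot products, the defining identity <Ax, y> = <x, A^* y> gives (Ax)^T y = x^T (A^*) y, i.e. x^T A^T y = x^T (A^*) y. Since this holds for all x, y, we must have A^* = A^T. Therefore
A^* =
[[-2, -2, 3],
 [2, 3, -2],
 [1, 2, 3]].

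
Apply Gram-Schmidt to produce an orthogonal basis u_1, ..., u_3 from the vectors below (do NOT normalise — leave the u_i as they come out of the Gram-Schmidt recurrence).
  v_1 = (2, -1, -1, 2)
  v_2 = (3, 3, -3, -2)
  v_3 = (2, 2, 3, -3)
Orthogonal basis:
  u_1 = (2, -1, -1, 2)
  u_2 = (13/5, 16/5, -14/5, -12/5)
  u_3 = (385/153, 65/306, 995/306, -40/51)

Apply the Gram-Schmidt recurrence
  u_1 = v_1
  u_i = v_i − Σ_{j<i} ((v_i · u_j) / (u_j · u_j)) · u_j.

Step by step this gives:
  u_1 = (2, -1, -1, 2)
  u_2 = (13/5, 16/5, -14/5, -12/5)
  u_3 = (385/153, 65/306, 995/306, -40/51)

Orthogonality check:
  u_2 · u_1 = 0 (should be 0)
  u_3 · u_1 = 0 (should be 0)
  u_3 · u_2 = 0 (should be 0)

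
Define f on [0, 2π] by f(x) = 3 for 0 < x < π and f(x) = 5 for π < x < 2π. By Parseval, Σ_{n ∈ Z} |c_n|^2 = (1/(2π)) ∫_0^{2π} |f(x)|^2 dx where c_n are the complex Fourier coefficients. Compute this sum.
Σ |c_n|^2 = 17

Parseval equates the L^2 energy of f (normalised by 1/(2π)) with the ℓ^2 sum of its Fourier coefficients: (1/(2π)) ∫_0^{2π} |f|^2 = Σ |c_n|^2.
Compute the left side: (1/(2π)) [∫_0^π 3^2 dx + ∫_π^{2π} 5^2 dx] = (1/(2π)) · (9π + 25π) = (9 + 25)/2 = 17.
So Σ_{n ∈ Z} |c_n|^2 = 17.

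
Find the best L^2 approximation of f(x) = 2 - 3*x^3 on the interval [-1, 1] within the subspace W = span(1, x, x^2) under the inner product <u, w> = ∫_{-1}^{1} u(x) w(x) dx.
g(x) = 2 - 9*x/5

The best approximation g ∈ W is the orthogonal projection of f onto W. Writing g = a_0 + a_1 x + a_2 x^2, the coefficients solve the normal equations G · a = b where
  G_{ij} = <φ_i, φ_j> and b_i = <f, φ_i>, with φ_0 = 1, φ_1 = x, φ_2 = x^2.
G =
  [2, 0, 2/3]
  [0, 2/3, 0]
  [2/3, 0, 2/5],
b = (4, -6/5, 4/3).
Solving gives a_0 = 2, a_1 = -9/5, a_2 = 0, so
  g(x) = 2 - 9*x/5.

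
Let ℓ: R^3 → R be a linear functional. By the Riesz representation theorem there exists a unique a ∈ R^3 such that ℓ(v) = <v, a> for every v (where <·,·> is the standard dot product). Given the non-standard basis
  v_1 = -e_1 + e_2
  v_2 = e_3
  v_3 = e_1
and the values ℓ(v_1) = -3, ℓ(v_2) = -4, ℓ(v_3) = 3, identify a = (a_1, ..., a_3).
a = (3, 0, -4)

Write a = (a_1, ..., a_3) in the standard basis. For each basis vector v_i, ℓ(v_i) = <v_i, a> is a linear equation in the a_j's. Collect the n equations into a matrix system V a = ℓ, where row i of V is v_i (expressed in the standard basis). Since V is invertible (lower-triangular with 1s on the diagonal, up to permutation), solve by back-substitution:
  V =
[[-1, 1, 0],
 [0, 0, 1],
 [1, 0, 0]]
  V a = (-3, -4, 3)
Solving gives a = (3, 0, -4).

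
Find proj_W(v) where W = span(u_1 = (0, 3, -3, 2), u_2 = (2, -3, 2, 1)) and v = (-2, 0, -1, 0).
proj_W(v) = (-186/227, 207/227, -114/227, -141/227)

Set up U = [u_1 | ... | u_2] ∈ R^(4×2). The projector onto W = col(U) is P = U (U^T U)^(-1) U^T.
Compute U^T U =
  [22, -13]
  [-13, 18],
and U^T v = (3, -6).
Solve U^T U · c = U^T v for the coefficients: c = (-24/227, -93/227). The projection is proj_W(v) = U c.
Check: (v - proj_W(v)) · u_1 = 0  (should be 0).
Check: (v - proj_W(v)) · u_2 = 0  (should be 0).
Result: proj_W(v) = (-186/227, 207/227, -114/227, -141/227).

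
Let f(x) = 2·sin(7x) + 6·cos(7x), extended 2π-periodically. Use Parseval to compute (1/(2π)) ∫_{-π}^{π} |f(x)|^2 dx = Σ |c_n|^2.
Σ |c_n|^2 = 20

Expand |f|^2 and use orthogonality of {sin(nx), cos(mx)} on [-π, π]:
  ∫_{-π}^{π} sin(nx)^2 dx = π, ∫ cos(mx)^2 dx = π, and cross terms integrate to 0.
So ∫_{-π}^{π} f(x)^2 dx = 2^2 · π + 6^2 · π = (4 + 36)π.
Divide by 2π: (4 + 36)/2 = 20.
By Parseval, this equals Σ |c_n|^2.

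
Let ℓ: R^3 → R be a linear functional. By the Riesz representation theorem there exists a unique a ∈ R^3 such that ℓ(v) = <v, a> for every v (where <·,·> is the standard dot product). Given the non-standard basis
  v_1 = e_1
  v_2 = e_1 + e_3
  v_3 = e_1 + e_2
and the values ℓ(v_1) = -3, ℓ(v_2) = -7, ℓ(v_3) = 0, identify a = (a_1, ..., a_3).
a = (-3, 3, -4)

Write a = (a_1, ..., a_3) in the standard basis. For each basis vector v_i, ℓ(v_i) = <v_i, a> is a linear equation in the a_j's. Collect the n equations into a matrix system V a = ℓ, where row i of V is v_i (expressed in the standard basis). Since V is invertible (lower-triangular with 1s on the diagonal, up to permutation), solve by back-substitution:
  V =
[[1, 0, 0],
 [1, 0, 1],
 [1, 1, 0]]
  V a = (-3, -7, 0)
Solving gives a = (-3, 3, -4).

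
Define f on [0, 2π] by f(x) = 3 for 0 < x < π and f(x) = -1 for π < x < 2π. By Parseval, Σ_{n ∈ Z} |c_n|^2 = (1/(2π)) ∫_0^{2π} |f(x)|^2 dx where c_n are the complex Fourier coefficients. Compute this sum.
Σ |c_n|^2 = 5

Parseval equates the L^2 energy of f (normalised by 1/(2π)) with the ℓ^2 sum of its Fourier coefficients: (1/(2π)) ∫_0^{2π} |f|^2 = Σ |c_n|^2.
Compute the left side: (1/(2π)) [∫_0^π 3^2 dx + ∫_π^{2π} (-1)^2 dx] = (1/(2π)) · (9π + 1π) = (9 + 1)/2 = 5.
So Σ_{n ∈ Z} |c_n|^2 = 5.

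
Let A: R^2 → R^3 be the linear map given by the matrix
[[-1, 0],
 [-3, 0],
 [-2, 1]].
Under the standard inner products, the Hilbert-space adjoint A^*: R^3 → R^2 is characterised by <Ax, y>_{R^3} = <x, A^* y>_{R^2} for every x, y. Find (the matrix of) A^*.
A^* = A^T =
[[-1, -3, -2],
 [0, 0, 1]]

For real matrices with standard dot products, the defining identity <Ax, y> = <x, A^* y> gives (Ax)^T y = x^T (A^*) y, i.e. x^T A^T y = x^T (A^*) y. Since this holds for all x, y, we must have A^* = A^T. Therefore
A^* =
[[-1, -3, -2],
 [0, 0, 1]].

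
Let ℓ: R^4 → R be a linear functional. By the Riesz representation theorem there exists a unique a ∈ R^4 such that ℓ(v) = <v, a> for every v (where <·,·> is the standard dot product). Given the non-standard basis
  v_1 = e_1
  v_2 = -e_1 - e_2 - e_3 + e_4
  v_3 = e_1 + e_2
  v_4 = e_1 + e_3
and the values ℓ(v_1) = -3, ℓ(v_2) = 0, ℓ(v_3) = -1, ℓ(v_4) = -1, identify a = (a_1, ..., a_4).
a = (-3, 2, 2, 1)

Write a = (a_1, ..., a_4) in the standard basis. For each basis vector v_i, ℓ(v_i) = <v_i, a> is a linear equation in the a_j's. Collect the n equations into a matrix system V a = ℓ, where row i of V is v_i (expressed in the standard basis). Since V is invertible (lower-triangular with 1s on the diagonal, up to permutation), solve by back-substitution:
  V =
[[1, 0, 0, 0],
 [-1, -1, -1, 1],
 [1, 1, 0, 0],
 [1, 0, 1, 0]]
  V a = (-3, 0, -1, -1)
Solving gives a = (-3, 2, 2, 1).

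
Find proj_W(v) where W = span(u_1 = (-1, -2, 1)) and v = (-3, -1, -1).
proj_W(v) = (-2/3, -4/3, 2/3)

Set up U = [u_1 | ... | u_1] ∈ R^(3×1). The projector onto W = col(U) is P = U (U^T U)^(-1) U^T.
Compute U^T U =
  [6],
and U^T v = (4).
Solve U^T U · c = U^T v for the coefficients: c = (2/3). The projection is proj_W(v) = U c.
Check: (v - proj_W(v)) · u_1 = 0  (should be 0).
Result: proj_W(v) = (-2/3, -4/3, 2/3).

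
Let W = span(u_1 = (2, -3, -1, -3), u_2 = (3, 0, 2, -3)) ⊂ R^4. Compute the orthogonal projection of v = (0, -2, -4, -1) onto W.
proj_W(v) = (-150/337, -1053/337, -919/337, -201/337)

Set up U = [u_1 | ... | u_2] ∈ R^(4×2). The projector onto W = col(U) is P = U (U^T U)^(-1) U^T.
Compute U^T U =
  [23, 13]
  [13, 22],
and U^T v = (13, -5).
Solve U^T U · c = U^T v for the coefficients: c = (351/337, -284/337). The projection is proj_W(v) = U c.
Check: (v - proj_W(v)) · u_1 = 0  (should be 0).
Check: (v - proj_W(v)) · u_2 = 0  (should be 0).
Result: proj_W(v) = (-150/337, -1053/337, -919/337, -201/337).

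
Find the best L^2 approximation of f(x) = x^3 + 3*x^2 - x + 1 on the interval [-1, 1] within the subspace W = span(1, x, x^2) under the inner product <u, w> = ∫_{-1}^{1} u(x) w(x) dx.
g(x) = 3*x^2 - 2*x/5 + 1

The best approximation g ∈ W is the orthogonal projection of f onto W. Writing g = a_0 + a_1 x + a_2 x^2, the coefficients solve the normal equations G · a = b where
  G_{ij} = <φ_i, φ_j> and b_i = <f, φ_i>, with φ_0 = 1, φ_1 = x, φ_2 = x^2.
G =
  [2, 0, 2/3]
  [0, 2/3, 0]
  [2/3, 0, 2/5],
b = (4, -4/15, 28/15).
Solving gives a_0 = 1, a_1 = -2/5, a_2 = 3, so
  g(x) = 3*x^2 - 2*x/5 + 1.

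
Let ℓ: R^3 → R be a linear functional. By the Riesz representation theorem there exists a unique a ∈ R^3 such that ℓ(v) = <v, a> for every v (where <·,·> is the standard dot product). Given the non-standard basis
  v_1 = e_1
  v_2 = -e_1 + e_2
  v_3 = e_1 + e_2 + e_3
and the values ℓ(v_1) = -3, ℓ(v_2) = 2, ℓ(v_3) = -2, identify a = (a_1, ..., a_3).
a = (-3, -1, 2)

Write a = (a_1, ..., a_3) in the standard basis. For each basis vector v_i, ℓ(v_i) = <v_i, a> is a linear equation in the a_j's. Collect the n equations into a matrix system V a = ℓ, where row i of V is v_i (expressed in the standard basis). Since V is invertible (lower-triangular with 1s on the diagonal, up to permutation), solve by back-substitution:
  V =
[[1, 0, 0],
 [-1, 1, 0],
 [1, 1, 1]]
  V a = (-3, 2, -2)
Solving gives a = (-3, -1, 2).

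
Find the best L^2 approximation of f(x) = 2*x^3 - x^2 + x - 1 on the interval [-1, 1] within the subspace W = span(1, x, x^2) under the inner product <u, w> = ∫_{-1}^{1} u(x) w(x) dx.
g(x) = -x^2 + 11*x/5 - 1

The best approximation g ∈ W is the orthogonal projection of f onto W. Writing g = a_0 + a_1 x + a_2 x^2, the coefficients solve the normal equations G · a = b where
  G_{ij} = <φ_i, φ_j> and b_i = <f, φ_i>, with φ_0 = 1, φ_1 = x, φ_2 = x^2.
G =
  [2, 0, 2/3]
  [0, 2/3, 0]
  [2/3, 0, 2/5],
b = (-8/3, 22/15, -16/15).
Solving gives a_0 = -1, a_1 = 11/5, a_2 = -1, so
  g(x) = -x^2 + 11*x/5 - 1.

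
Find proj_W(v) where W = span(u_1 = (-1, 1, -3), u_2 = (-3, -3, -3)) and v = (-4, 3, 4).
proj_W(v) = (1, 1/2, 3/2)

Set up U = [u_1 | ... | u_2] ∈ R^(3×2). The projector onto W = col(U) is P = U (U^T U)^(-1) U^T.
Compute U^T U =
  [11, 9]
  [9, 27],
and U^T v = (-5, -9).
Solve U^T U · c = U^T v for the coefficients: c = (-1/4, -1/4). The projection is proj_W(v) = U c.
Check: (v - proj_W(v)) · u_1 = 0  (should be 0).
Check: (v - proj_W(v)) · u_2 = 0  (should be 0).
Result: proj_W(v) = (1, 1/2, 3/2).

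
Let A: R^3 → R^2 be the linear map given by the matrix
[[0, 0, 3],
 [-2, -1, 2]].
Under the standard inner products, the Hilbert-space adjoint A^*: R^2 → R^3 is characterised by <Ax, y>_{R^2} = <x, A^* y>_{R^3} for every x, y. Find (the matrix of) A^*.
A^* = A^T =
[[0, -2],
 [0, -1],
 [3, 2]]

For real matrices with standard dot products, the defining identity <Ax, y> = <x, A^* y> gives (Ax)^T y = x^T (A^*) y, i.e. x^T A^T y = x^T (A^*) y. Since this holds for all x, y, we must have A^* = A^T. Therefore
A^* =
[[0, -2],
 [0, -1],
 [3, 2]].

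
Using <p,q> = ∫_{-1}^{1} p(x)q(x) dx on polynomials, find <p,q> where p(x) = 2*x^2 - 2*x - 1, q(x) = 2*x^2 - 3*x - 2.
<p,q> = 28/5

Expand the product: p(x)·q(x) = 4*x^4 - 10*x^3 + 7*x + 2.
∫_{-1}^{1} of each monomial x^k gives [2/(k+1) if k even, 0 if k odd]. Integrating term-by-term (or equivalently evaluating the antiderivative F(x) = 4*x^5/5 - 5*x^4/2 + 7*x^2/2 + 2*x at the endpoints):
  F(1) − F(−1) = 19/5 − (-9/5) = 28/5.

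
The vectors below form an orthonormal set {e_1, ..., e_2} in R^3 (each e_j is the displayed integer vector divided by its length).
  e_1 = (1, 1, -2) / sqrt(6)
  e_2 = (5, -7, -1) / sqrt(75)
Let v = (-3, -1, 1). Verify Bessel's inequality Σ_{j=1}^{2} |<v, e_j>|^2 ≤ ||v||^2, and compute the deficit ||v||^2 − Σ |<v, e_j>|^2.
Σ |<v, e_j>|^2 = 177/25; ||v||^2 = 11; deficit = 98/25

Write each e_j = u_j / sqrt(<u_j, u_j>) where u_j is the displayed integer vector. Then <v, e_j> = <v, u_j> / sqrt(<u_j, u_j>), so |<v, e_j>|^2 = <v, u_j>^2 / <u_j, u_j>.
Coefficients: <v, e_1> = -6/sqrt(6), <v, e_2> = -9/sqrt(75).
Square and sum: Σ |<v, e_j>|^2 = 177/25.
Compute ||v||^2 = v·v = 11.
Deficit = 11 − 177/25 = 98/25 ≥ 0, confirming Bessel's inequality. (The deficit equals ||v − Σ <v,e_j> e_j||^2, the squared distance from v to span{e_j}.)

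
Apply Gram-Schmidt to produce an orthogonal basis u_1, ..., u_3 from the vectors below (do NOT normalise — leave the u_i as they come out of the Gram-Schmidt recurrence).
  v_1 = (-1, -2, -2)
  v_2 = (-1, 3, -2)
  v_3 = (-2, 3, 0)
Orthogonal basis:
  u_1 = (-1, -2, -2)
  u_2 = (-10/9, 25/9, -20/9)
  u_3 = (-8/5, 0, 4/5)

Apply the Gram-Schmidt recurrence
  u_1 = v_1
  u_i = v_i − Σ_{j<i} ((v_i · u_j) / (u_j · u_j)) · u_j.

Step by step this gives:
  u_1 = (-1, -2, -2)
  u_2 = (-10/9, 25/9, -20/9)
  u_3 = (-8/5, 0, 4/5)

Orthogonality check:
  u_2 · u_1 = 0 (should be 0)
  u_3 · u_1 = 0 (should be 0)
  u_3 · u_2 = 0 (should be 0)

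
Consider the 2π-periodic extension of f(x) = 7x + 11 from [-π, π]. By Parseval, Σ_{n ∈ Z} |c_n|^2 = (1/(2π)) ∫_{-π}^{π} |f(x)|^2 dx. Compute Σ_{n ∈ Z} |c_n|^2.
Σ |c_n|^2 = 49π^2/3 + 121

Expand and integrate term by term over [-π, π]:
  ∫ (7x)^2 dx = 49·(2π^3/3); ∫ 2·7·(11)·x dx = 0 (odd integrand); ∫ 11^2 dx = 121·2π.
So (1/(2π)) ∫_{-π}^{π} (7x + 11)^2 dx = 49π^2/3 + 121 = 49π^2/3 + 121.
Parseval ⇒ Σ |c_n|^2 = 49π^2/3 + 121.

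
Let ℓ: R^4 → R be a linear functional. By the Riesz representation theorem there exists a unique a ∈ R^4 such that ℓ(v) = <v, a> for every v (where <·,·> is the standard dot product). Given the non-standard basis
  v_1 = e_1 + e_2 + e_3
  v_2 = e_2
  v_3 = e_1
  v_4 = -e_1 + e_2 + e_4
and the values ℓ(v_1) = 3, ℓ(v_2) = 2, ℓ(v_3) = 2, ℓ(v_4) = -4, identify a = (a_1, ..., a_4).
a = (2, 2, -1, -4)

Write a = (a_1, ..., a_4) in the standard basis. For each basis vector v_i, ℓ(v_i) = <v_i, a> is a linear equation in the a_j's. Collect the n equations into a matrix system V a = ℓ, where row i of V is v_i (expressed in the standard basis). Since V is invertible (lower-triangular with 1s on the diagonal, up to permutation), solve by back-substitution:
  V =
[[1, 1, 1, 0],
 [0, 1, 0, 0],
 [1, 0, 0, 0],
 [-1, 1, 0, 1]]
  V a = (3, 2, 2, -4)
Solving gives a = (2, 2, -1, -4).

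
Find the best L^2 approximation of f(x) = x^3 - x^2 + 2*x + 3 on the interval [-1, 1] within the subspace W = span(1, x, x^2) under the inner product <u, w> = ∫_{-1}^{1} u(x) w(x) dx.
g(x) = -x^2 + 13*x/5 + 3

The best approximation g ∈ W is the orthogonal projection of f onto W. Writing g = a_0 + a_1 x + a_2 x^2, the coefficients solve the normal equations G · a = b where
  G_{ij} = <φ_i, φ_j> and b_i = <f, φ_i>, with φ_0 = 1, φ_1 = x, φ_2 = x^2.
G =
  [2, 0, 2/3]
  [0, 2/3, 0]
  [2/3, 0, 2/5],
b = (16/3, 26/15, 8/5).
Solving gives a_0 = 3, a_1 = 13/5, a_2 = -1, so
  g(x) = -x^2 + 13*x/5 + 3.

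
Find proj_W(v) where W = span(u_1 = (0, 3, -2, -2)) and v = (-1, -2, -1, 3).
proj_W(v) = (0, -30/17, 20/17, 20/17)

Set up U = [u_1 | ... | u_1] ∈ R^(4×1). The projector onto W = col(U) is P = U (U^T U)^(-1) U^T.
Compute U^T U =
  [17],
and U^T v = (-10).
Solve U^T U · c = U^T v for the coefficients: c = (-10/17). The projection is proj_W(v) = U c.
Check: (v - proj_W(v)) · u_1 = 0  (should be 0).
Result: proj_W(v) = (0, -30/17, 20/17, 20/17).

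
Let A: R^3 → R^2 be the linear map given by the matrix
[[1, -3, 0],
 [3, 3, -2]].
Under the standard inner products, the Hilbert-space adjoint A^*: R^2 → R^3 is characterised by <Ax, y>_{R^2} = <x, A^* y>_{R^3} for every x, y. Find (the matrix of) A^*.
A^* = A^T =
[[1, 3],
 [-3, 3],
 [0, -2]]

For real matrices with standard dot products, the defining identity <Ax, y> = <x, A^* y> gives (Ax)^T y = x^T (A^*) y, i.e. x^T A^T y = x^T (A^*) y. Since this holds for all x, y, we must have A^* = A^T. Therefore
A^* =
[[1, 3],
 [-3, 3],
 [0, -2]].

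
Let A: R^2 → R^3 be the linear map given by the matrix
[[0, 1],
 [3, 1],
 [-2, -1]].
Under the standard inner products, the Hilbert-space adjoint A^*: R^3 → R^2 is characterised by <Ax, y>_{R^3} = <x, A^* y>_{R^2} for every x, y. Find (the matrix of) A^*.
A^* = A^T =
[[0, 3, -2],
 [1, 1, -1]]

For real matrices with standard dot products, the defining identity <Ax, y> = <x, A^* y> gives (Ax)^T y = x^T (A^*) y, i.e. x^T A^T y = x^T (A^*) y. Since this holds for all x, y, we must have A^* = A^T. Therefore
A^* =
[[0, 3, -2],
 [1, 1, -1]].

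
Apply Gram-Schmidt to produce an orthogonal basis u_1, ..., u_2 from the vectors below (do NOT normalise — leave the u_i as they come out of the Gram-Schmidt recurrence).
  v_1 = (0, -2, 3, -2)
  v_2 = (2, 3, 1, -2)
Orthogonal basis:
  u_1 = (0, -2, 3, -2)
  u_2 = (2, 53/17, 14/17, -32/17)

Apply the Gram-Schmidt recurrence
  u_1 = v_1
  u_i = v_i − Σ_{j<i} ((v_i · u_j) / (u_j · u_j)) · u_j.

Step by step this gives:
  u_1 = (0, -2, 3, -2)
  u_2 = (2, 53/17, 14/17, -32/17)

Orthogonality check:
  u_2 · u_1 = 0 (should be 0)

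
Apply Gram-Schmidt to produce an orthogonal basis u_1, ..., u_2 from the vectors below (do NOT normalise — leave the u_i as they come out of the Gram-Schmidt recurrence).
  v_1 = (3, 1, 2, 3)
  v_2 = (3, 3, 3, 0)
Orthogonal basis:
  u_1 = (3, 1, 2, 3)
  u_2 = (15/23, 51/23, 33/23, -54/23)

Apply the Gram-Schmidt recurrence
  u_1 = v_1
  u_i = v_i − Σ_{j<i} ((v_i · u_j) / (u_j · u_j)) · u_j.

Step by step this gives:
  u_1 = (3, 1, 2, 3)
  u_2 = (15/23, 51/23, 33/23, -54/23)

Orthogonality check:
  u_2 · u_1 = 0 (should be 0)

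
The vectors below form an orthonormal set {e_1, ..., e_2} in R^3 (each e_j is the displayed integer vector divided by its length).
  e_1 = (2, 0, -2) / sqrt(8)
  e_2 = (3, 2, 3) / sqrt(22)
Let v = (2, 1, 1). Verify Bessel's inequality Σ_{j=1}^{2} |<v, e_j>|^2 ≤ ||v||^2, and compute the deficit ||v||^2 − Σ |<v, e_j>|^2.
Σ |<v, e_j>|^2 = 6; ||v||^2 = 6; deficit = 0

Write each e_j = u_j / sqrt(<u_j, u_j>) where u_j is the displayed integer vector. Then <v, e_j> = <v, u_j> / sqrt(<u_j, u_j>), so |<v, e_j>|^2 = <v, u_j>^2 / <u_j, u_j>.
Coefficients: <v, e_1> = 2/sqrt(8), <v, e_2> = 11/sqrt(22).
Square and sum: Σ |<v, e_j>|^2 = 6.
Compute ||v||^2 = v·v = 6.
Deficit = 6 − 6 = 0 ≥ 0, confirming Bessel's inequality. (The deficit equals ||v − Σ <v,e_j> e_j||^2, the squared distance from v to span{e_j}.)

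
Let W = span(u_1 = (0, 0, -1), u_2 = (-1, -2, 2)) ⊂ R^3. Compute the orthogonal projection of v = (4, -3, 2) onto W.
proj_W(v) = (-2/5, -4/5, 2)

Set up U = [u_1 | ... | u_2] ∈ R^(3×2). The projector onto W = col(U) is P = U (U^T U)^(-1) U^T.
Compute U^T U =
  [1, -2]
  [-2, 9],
and U^T v = (-2, 6).
Solve U^T U · c = U^T v for the coefficients: c = (-6/5, 2/5). The projection is proj_W(v) = U c.
Check: (v - proj_W(v)) · u_1 = 0  (should be 0).
Check: (v - proj_W(v)) · u_2 = 0  (should be 0).
Result: proj_W(v) = (-2/5, -4/5, 2).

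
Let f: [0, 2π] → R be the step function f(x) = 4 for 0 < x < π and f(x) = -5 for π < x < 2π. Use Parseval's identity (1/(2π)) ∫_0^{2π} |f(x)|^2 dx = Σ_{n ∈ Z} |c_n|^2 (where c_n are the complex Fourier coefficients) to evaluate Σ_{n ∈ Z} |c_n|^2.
Σ |c_n|^2 = 41/2

Parseval equates the L^2 energy of f (normalised by 1/(2π)) with the ℓ^2 sum of its Fourier coefficients: (1/(2π)) ∫_0^{2π} |f|^2 = Σ |c_n|^2.
Compute the left side: (1/(2π)) [∫_0^π 4^2 dx + ∫_π^{2π} (-5)^2 dx] = (1/(2π)) · (16π + 25π) = (16 + 25)/2 = 41/2.
So Σ_{n ∈ Z} |c_n|^2 = 41/2.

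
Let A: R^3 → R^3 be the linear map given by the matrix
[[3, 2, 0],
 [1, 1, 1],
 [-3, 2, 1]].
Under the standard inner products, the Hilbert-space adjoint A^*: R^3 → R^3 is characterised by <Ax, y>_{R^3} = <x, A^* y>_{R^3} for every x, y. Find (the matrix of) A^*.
A^* = A^T =
[[3, 1, -3],
 [2, 1, 2],
 [0, 1, 1]]

For real matrices with standard dot products, the defining identity <Ax, y> = <x, A^* y> gives (Ax)^T y = x^T (A^*) y, i.e. x^T A^T y = x^T (A^*) y. Since this holds for all x, y, we must have A^* = A^T. Therefore
A^* =
[[3, 1, -3],
 [2, 1, 2],
 [0, 1, 1]].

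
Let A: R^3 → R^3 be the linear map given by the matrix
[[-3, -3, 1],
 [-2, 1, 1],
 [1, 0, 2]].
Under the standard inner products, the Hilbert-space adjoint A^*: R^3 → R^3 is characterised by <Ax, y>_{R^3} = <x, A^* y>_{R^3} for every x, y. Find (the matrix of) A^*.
A^* = A^T =
[[-3, -2, 1],
 [-3, 1, 0],
 [1, 1, 2]]

For real matrices with standard dot products, the defining identity <Ax, y> = <x, A^* y> gives (Ax)^T y = x^T (A^*) y, i.e. x^T A^T y = x^T (A^*) y. Since this holds for all x, y, we must have A^* = A^T. Therefore
A^* =
[[-3, -2, 1],
 [-3, 1, 0],
 [1, 1, 2]].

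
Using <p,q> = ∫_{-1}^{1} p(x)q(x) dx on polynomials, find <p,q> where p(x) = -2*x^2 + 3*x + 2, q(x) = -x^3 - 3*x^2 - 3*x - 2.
<p,q> = -212/15

Expand the product: p(x)·q(x) = 2*x^5 + 3*x^4 - 5*x^3 - 11*x^2 - 12*x - 4.
∫_{-1}^{1} of each monomial x^k gives [2/(k+1) if k even, 0 if k odd]. Integrating term-by-term (or equivalently evaluating the antiderivative F(x) = x^6/3 + 3*x^5/5 - 5*x^4/4 - 11*x^3/3 - 6*x^2 - 4*x at the endpoints):
  F(1) − F(−1) = -839/60 − (3/20) = -212/15.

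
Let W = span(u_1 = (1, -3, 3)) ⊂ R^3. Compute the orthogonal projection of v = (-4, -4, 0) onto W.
proj_W(v) = (8/19, -24/19, 24/19)

Set up U = [u_1 | ... | u_1] ∈ R^(3×1). The projector onto W = col(U) is P = U (U^T U)^(-1) U^T.
Compute U^T U =
  [19],
and U^T v = (8).
Solve U^T U · c = U^T v for the coefficients: c = (8/19). The projection is proj_W(v) = U c.
Check: (v - proj_W(v)) · u_1 = 0  (should be 0).
Result: proj_W(v) = (8/19, -24/19, 24/19).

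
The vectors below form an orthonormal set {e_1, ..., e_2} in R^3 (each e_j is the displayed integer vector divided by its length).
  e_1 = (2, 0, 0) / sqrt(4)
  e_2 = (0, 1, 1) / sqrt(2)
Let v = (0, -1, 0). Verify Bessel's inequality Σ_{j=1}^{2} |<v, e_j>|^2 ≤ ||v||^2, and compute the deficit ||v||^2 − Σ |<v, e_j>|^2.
Σ |<v, e_j>|^2 = 1/2; ||v||^2 = 1; deficit = 1/2

Write each e_j = u_j / sqrt(<u_j, u_j>) where u_j is the displayed integer vector. Then <v, e_j> = <v, u_j> / sqrt(<u_j, u_j>), so |<v, e_j>|^2 = <v, u_j>^2 / <u_j, u_j>.
Coefficients: <v, e_1> = 0/sqrt(4), <v, e_2> = -1/sqrt(2).
Square and sum: Σ |<v, e_j>|^2 = 1/2.
Compute ||v||^2 = v·v = 1.
Deficit = 1 − 1/2 = 1/2 ≥ 0, confirming Bessel's inequality. (The deficit equals ||v − Σ <v,e_j> e_j||^2, the squared distance from v to span{e_j}.)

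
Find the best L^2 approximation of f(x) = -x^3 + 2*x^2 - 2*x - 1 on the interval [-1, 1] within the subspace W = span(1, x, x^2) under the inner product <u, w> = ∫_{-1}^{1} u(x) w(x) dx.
g(x) = 2*x^2 - 13*x/5 - 1

The best approximation g ∈ W is the orthogonal projection of f onto W. Writing g = a_0 + a_1 x + a_2 x^2, the coefficients solve the normal equations G · a = b where
  G_{ij} = <φ_i, φ_j> and b_i = <f, φ_i>, with φ_0 = 1, φ_1 = x, φ_2 = x^2.
G =
  [2, 0, 2/3]
  [0, 2/3, 0]
  [2/3, 0, 2/5],
b = (-2/3, -26/15, 2/15).
Solving gives a_0 = -1, a_1 = -13/5, a_2 = 2, so
  g(x) = 2*x^2 - 13*x/5 - 1.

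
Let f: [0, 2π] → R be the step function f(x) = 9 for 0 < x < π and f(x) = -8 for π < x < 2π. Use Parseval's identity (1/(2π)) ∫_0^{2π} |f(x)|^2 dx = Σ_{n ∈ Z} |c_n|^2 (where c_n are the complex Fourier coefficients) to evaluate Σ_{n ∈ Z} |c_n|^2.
Σ |c_n|^2 = 145/2

Parseval equates the L^2 energy of f (normalised by 1/(2π)) with the ℓ^2 sum of its Fourier coefficients: (1/(2π)) ∫_0^{2π} |f|^2 = Σ |c_n|^2.
Compute the left side: (1/(2π)) [∫_0^π 9^2 dx + ∫_π^{2π} (-8)^2 dx] = (1/(2π)) · (81π + 64π) = (81 + 64)/2 = 145/2.
So Σ_{n ∈ Z} |c_n|^2 = 145/2.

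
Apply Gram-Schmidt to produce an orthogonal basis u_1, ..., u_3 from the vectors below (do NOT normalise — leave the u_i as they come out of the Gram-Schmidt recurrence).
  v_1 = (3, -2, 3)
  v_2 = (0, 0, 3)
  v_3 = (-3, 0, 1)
Orthogonal basis:
  u_1 = (3, -2, 3)
  u_2 = (-27/22, 9/11, 39/22)
  u_3 = (-12/13, -18/13, 0)

Apply the Gram-Schmidt recurrence
  u_1 = v_1
  u_i = v_i − Σ_{j<i} ((v_i · u_j) / (u_j · u_j)) · u_j.

Step by step this gives:
  u_1 = (3, -2, 3)
  u_2 = (-27/22, 9/11, 39/22)
  u_3 = (-12/13, -18/13, 0)

Orthogonality check:
  u_2 · u_1 = 0 (should be 0)
  u_3 · u_1 = 0 (should be 0)
  u_3 · u_2 = 0 (should be 0)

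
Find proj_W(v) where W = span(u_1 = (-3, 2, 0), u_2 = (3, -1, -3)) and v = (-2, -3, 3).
proj_W(v) = (-4/7, -6/7, 26/7)

Set up U = [u_1 | ... | u_2] ∈ R^(3×2). The projector onto W = col(U) is P = U (U^T U)^(-1) U^T.
Compute U^T U =
  [13, -11]
  [-11, 19],
and U^T v = (0, -12).
Solve U^T U · c = U^T v for the coefficients: c = (-22/21, -26/21). The projection is proj_W(v) = U c.
Check: (v - proj_W(v)) · u_1 = 0  (should be 0).
Check: (v - proj_W(v)) · u_2 = 0  (should be 0).
Result: proj_W(v) = (-4/7, -6/7, 26/7).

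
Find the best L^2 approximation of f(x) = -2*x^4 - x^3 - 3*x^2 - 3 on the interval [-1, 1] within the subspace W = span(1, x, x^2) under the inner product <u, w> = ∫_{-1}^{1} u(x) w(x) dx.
g(x) = -33*x^2/7 - 3*x/5 - 99/35

The best approximation g ∈ W is the orthogonal projection of f onto W. Writing g = a_0 + a_1 x + a_2 x^2, the coefficients solve the normal equations G · a = b where
  G_{ij} = <φ_i, φ_j> and b_i = <f, φ_i>, with φ_0 = 1, φ_1 = x, φ_2 = x^2.
G =
  [2, 0, 2/3]
  [0, 2/3, 0]
  [2/3, 0, 2/5],
b = (-44/5, -2/5, -132/35).
Solving gives a_0 = -99/35, a_1 = -3/5, a_2 = -33/7, so
  g(x) = -33*x^2/7 - 3*x/5 - 99/35.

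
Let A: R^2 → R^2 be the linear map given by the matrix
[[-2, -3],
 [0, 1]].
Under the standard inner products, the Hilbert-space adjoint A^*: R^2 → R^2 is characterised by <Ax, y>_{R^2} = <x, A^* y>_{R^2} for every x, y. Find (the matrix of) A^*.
A^* = A^T =
[[-2, 0],
 [-3, 1]]

For real matrices with standard dot products, the defining identity <Ax, y> = <x, A^* y> gives (Ax)^T y = x^T (A^*) y, i.e. x^T A^T y = x^T (A^*) y. Since this holds for all x, y, we must have A^* = A^T. Therefore
A^* =
[[-2, 0],
 [-3, 1]].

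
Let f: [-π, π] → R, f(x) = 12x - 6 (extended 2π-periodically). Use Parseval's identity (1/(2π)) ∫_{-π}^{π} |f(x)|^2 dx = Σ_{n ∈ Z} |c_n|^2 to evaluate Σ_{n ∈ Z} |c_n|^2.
Σ |c_n|^2 = 48π^2 + 36

Expand and integrate term by term over [-π, π]:
  ∫ (12x)^2 dx = 144·(2π^3/3); ∫ 2·12·(-6)·x dx = 0 (odd integrand); ∫ (-6)^2 dx = 36·2π.
So (1/(2π)) ∫_{-π}^{π} (12x - 6)^2 dx = 144π^2/3 + 36 = 48π^2 + 36.
Parseval ⇒ Σ |c_n|^2 = 48π^2 + 36.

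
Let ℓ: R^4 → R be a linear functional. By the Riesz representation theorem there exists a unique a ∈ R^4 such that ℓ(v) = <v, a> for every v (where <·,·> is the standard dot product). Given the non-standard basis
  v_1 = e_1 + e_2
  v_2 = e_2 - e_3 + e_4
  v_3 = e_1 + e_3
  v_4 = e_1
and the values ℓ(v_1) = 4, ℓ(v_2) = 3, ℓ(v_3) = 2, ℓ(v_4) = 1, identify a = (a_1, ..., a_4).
a = (1, 3, 1, 1)

Write a = (a_1, ..., a_4) in the standard basis. For each basis vector v_i, ℓ(v_i) = <v_i, a> is a linear equation in the a_j's. Collect the n equations into a matrix system V a = ℓ, where row i of V is v_i (expressed in the standard basis). Since V is invertible (lower-triangular with 1s on the diagonal, up to permutation), solve by back-substitution:
  V =
[[1, 1, 0, 0],
 [0, 1, -1, 1],
 [1, 0, 1, 0],
 [1, 0, 0, 0]]
  V a = (4, 3, 2, 1)
Solving gives a = (1, 3, 1, 1).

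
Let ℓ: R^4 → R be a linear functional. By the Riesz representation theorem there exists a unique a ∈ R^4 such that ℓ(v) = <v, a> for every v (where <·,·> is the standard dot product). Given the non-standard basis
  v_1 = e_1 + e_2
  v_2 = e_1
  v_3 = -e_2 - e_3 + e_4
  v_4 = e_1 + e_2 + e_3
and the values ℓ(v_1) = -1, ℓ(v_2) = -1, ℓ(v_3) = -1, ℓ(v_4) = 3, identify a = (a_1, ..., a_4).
a = (-1, 0, 4, 3)

Write a = (a_1, ..., a_4) in the standard basis. For each basis vector v_i, ℓ(v_i) = <v_i, a> is a linear equation in the a_j's. Collect the n equations into a matrix system V a = ℓ, where row i of V is v_i (expressed in the standard basis). Since V is invertible (lower-triangular with 1s on the diagonal, up to permutation), solve by back-substitution:
  V =
[[1, 1, 0, 0],
 [1, 0, 0, 0],
 [0, -1, -1, 1],
 [1, 1, 1, 0]]
  V a = (-1, -1, -1, 3)
Solving gives a = (-1, 0, 4, 3).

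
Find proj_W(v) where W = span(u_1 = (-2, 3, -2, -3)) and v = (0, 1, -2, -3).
proj_W(v) = (-16/13, 24/13, -16/13, -24/13)

Set up U = [u_1 | ... | u_1] ∈ R^(4×1). The projector onto W = col(U) is P = U (U^T U)^(-1) U^T.
Compute U^T U =
  [26],
and U^T v = (16).
Solve U^T U · c = U^T v for the coefficients: c = (8/13). The projection is proj_W(v) = U c.
Check: (v - proj_W(v)) · u_1 = 0  (should be 0).
Result: proj_W(v) = (-16/13, 24/13, -16/13, -24/13).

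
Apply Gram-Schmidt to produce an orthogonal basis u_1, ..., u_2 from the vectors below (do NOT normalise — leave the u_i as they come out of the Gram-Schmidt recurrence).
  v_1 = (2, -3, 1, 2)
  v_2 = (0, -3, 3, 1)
Orthogonal basis:
  u_1 = (2, -3, 1, 2)
  u_2 = (-14/9, -2/3, 20/9, -5/9)

Apply the Gram-Schmidt recurrence
  u_1 = v_1
  u_i = v_i − Σ_{j<i} ((v_i · u_j) / (u_j · u_j)) · u_j.

Step by step this gives:
  u_1 = (2, -3, 1, 2)
  u_2 = (-14/9, -2/3, 20/9, -5/9)

Orthogonality check:
  u_2 · u_1 = 0 (should be 0)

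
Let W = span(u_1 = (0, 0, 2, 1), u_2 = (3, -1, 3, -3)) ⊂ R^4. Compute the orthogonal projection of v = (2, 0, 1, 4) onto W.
proj_W(v) = (-99/131, 33/131, 255/131, 276/131)

Set up U = [u_1 | ... | u_2] ∈ R^(4×2). The projector onto W = col(U) is P = U (U^T U)^(-1) U^T.
Compute U^T U =
  [5, 3]
  [3, 28],
and U^T v = (6, -3).
Solve U^T U · c = U^T v for the coefficients: c = (177/131, -33/131). The projection is proj_W(v) = U c.
Check: (v - proj_W(v)) · u_1 = 0  (should be 0).
Check: (v - proj_W(v)) · u_2 = 0  (should be 0).
Result: proj_W(v) = (-99/131, 33/131, 255/131, 276/131).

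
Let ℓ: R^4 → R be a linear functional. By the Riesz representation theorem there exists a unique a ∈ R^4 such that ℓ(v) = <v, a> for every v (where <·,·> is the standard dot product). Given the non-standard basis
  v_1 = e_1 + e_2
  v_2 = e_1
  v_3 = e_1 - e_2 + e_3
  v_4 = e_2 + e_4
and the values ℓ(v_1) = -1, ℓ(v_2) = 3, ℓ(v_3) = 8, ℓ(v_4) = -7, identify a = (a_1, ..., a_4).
a = (3, -4, 1, -3)

Write a = (a_1, ..., a_4) in the standard basis. For each basis vector v_i, ℓ(v_i) = <v_i, a> is a linear equation in the a_j's. Collect the n equations into a matrix system V a = ℓ, where row i of V is v_i (expressed in the standard basis). Since V is invertible (lower-triangular with 1s on the diagonal, up to permutation), solve by back-substitution:
  V =
[[1, 1, 0, 0],
 [1, 0, 0, 0],
 [1, -1, 1, 0],
 [0, 1, 0, 1]]
  V a = (-1, 3, 8, -7)
Solving gives a = (3, -4, 1, -3).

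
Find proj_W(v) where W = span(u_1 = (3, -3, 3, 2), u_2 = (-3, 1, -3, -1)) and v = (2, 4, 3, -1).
proj_W(v) = (33/13, 49/13, 33/13, -19/13)

Set up U = [u_1 | ... | u_2] ∈ R^(4×2). The projector onto W = col(U) is P = U (U^T U)^(-1) U^T.
Compute U^T U =
  [31, -23]
  [-23, 20],
and U^T v = (1, -10).
Solve U^T U · c = U^T v for the coefficients: c = (-30/13, -41/13). The projection is proj_W(v) = U c.
Check: (v - proj_W(v)) · u_1 = 0  (should be 0).
Check: (v - proj_W(v)) · u_2 = 0  (should be 0).
Result: proj_W(v) = (33/13, 49/13, 33/13, -19/13).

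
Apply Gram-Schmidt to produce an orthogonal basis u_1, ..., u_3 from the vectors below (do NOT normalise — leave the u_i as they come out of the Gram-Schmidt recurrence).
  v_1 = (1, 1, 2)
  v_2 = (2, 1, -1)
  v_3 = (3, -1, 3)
Orthogonal basis:
  u_1 = (1, 1, 2)
  u_2 = (11/6, 5/6, -4/3)
  u_3 = (51/35, -17/7, 17/35)

Apply the Gram-Schmidt recurrence
  u_1 = v_1
  u_i = v_i − Σ_{j<i} ((v_i · u_j) / (u_j · u_j)) · u_j.

Step by step this gives:
  u_1 = (1, 1, 2)
  u_2 = (11/6, 5/6, -4/3)
  u_3 = (51/35, -17/7, 17/35)

Orthogonality check:
  u_2 · u_1 = 0 (should be 0)
  u_3 · u_1 = 0 (should be 0)
  u_3 · u_2 = 0 (should be 0)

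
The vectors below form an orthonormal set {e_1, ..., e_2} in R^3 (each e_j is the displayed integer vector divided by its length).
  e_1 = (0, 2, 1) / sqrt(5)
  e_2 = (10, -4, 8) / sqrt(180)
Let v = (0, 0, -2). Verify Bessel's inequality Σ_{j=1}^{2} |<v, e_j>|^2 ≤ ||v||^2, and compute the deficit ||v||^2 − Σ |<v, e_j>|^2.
Σ |<v, e_j>|^2 = 20/9; ||v||^2 = 4; deficit = 16/9

Write each e_j = u_j / sqrt(<u_j, u_j>) where u_j is the displayed integer vector. Then <v, e_j> = <v, u_j> / sqrt(<u_j, u_j>), so |<v, e_j>|^2 = <v, u_j>^2 / <u_j, u_j>.
Coefficients: <v, e_1> = -2/sqrt(5), <v, e_2> = -16/sqrt(180).
Square and sum: Σ |<v, e_j>|^2 = 20/9.
Compute ||v||^2 = v·v = 4.
Deficit = 4 − 20/9 = 16/9 ≥ 0, confirming Bessel's inequality. (The deficit equals ||v − Σ <v,e_j> e_j||^2, the squared distance from v to span{e_j}.)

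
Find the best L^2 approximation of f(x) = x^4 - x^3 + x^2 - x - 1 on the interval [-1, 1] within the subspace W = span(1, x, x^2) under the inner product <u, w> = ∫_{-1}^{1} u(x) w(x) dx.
g(x) = 13*x^2/7 - 8*x/5 - 38/35

The best approximation g ∈ W is the orthogonal projection of f onto W. Writing g = a_0 + a_1 x + a_2 x^2, the coefficients solve the normal equations G · a = b where
  G_{ij} = <φ_i, φ_j> and b_i = <f, φ_i>, with φ_0 = 1, φ_1 = x, φ_2 = x^2.
G =
  [2, 0, 2/3]
  [0, 2/3, 0]
  [2/3, 0, 2/5],
b = (-14/15, -16/15, 2/105).
Solving gives a_0 = -38/35, a_1 = -8/5, a_2 = 13/7, so
  g(x) = 13*x^2/7 - 8*x/5 - 38/35.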